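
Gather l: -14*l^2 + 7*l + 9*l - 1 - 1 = -14*l^2 + 16*l - 2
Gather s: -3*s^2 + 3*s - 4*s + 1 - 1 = -3*s^2 - s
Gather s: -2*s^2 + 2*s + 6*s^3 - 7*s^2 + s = 6*s^3 - 9*s^2 + 3*s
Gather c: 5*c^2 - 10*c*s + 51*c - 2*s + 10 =5*c^2 + c*(51 - 10*s) - 2*s + 10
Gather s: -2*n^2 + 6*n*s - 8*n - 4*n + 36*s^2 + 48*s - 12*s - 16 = -2*n^2 - 12*n + 36*s^2 + s*(6*n + 36) - 16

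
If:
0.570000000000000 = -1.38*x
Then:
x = -0.41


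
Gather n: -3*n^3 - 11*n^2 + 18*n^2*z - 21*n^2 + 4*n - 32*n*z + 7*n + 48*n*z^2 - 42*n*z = -3*n^3 + n^2*(18*z - 32) + n*(48*z^2 - 74*z + 11)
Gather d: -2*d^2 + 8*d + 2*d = -2*d^2 + 10*d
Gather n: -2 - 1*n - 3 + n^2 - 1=n^2 - n - 6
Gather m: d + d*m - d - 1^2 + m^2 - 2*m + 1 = m^2 + m*(d - 2)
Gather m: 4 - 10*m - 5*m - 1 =3 - 15*m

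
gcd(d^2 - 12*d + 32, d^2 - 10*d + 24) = d - 4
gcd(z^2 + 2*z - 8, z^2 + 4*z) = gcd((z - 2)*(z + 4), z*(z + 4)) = z + 4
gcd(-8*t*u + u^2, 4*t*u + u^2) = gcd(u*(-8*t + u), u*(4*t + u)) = u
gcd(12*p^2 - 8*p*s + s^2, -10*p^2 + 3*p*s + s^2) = 2*p - s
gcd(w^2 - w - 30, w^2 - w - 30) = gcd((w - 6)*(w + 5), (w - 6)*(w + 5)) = w^2 - w - 30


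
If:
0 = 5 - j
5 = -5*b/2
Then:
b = -2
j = 5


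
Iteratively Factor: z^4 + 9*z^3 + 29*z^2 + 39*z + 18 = (z + 3)*(z^3 + 6*z^2 + 11*z + 6) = (z + 3)^2*(z^2 + 3*z + 2) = (z + 2)*(z + 3)^2*(z + 1)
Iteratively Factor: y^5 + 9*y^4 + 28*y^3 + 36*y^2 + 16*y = (y + 2)*(y^4 + 7*y^3 + 14*y^2 + 8*y) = (y + 2)*(y + 4)*(y^3 + 3*y^2 + 2*y) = y*(y + 2)*(y + 4)*(y^2 + 3*y + 2) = y*(y + 1)*(y + 2)*(y + 4)*(y + 2)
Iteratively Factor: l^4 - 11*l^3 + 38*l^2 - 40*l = (l - 4)*(l^3 - 7*l^2 + 10*l) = l*(l - 4)*(l^2 - 7*l + 10) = l*(l - 4)*(l - 2)*(l - 5)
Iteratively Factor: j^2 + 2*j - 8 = (j - 2)*(j + 4)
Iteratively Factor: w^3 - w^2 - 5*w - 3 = (w + 1)*(w^2 - 2*w - 3) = (w - 3)*(w + 1)*(w + 1)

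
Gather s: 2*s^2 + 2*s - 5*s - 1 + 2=2*s^2 - 3*s + 1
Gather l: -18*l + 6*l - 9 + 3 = -12*l - 6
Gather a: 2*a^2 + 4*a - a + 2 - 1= 2*a^2 + 3*a + 1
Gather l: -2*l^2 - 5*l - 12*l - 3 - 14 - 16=-2*l^2 - 17*l - 33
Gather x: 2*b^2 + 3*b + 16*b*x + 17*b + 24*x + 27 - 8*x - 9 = 2*b^2 + 20*b + x*(16*b + 16) + 18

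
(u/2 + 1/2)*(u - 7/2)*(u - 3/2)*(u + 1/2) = u^4/2 - 7*u^3/4 - 7*u^2/8 + 43*u/16 + 21/16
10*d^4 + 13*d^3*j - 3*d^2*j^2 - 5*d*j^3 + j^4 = (-5*d + j)*(-2*d + j)*(d + j)^2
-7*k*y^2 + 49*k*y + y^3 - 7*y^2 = y*(-7*k + y)*(y - 7)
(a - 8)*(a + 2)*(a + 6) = a^3 - 52*a - 96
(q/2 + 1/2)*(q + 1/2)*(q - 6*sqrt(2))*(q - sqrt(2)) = q^4/2 - 7*sqrt(2)*q^3/2 + 3*q^3/4 - 21*sqrt(2)*q^2/4 + 25*q^2/4 - 7*sqrt(2)*q/4 + 9*q + 3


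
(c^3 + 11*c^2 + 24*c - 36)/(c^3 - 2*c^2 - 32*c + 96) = (c^2 + 5*c - 6)/(c^2 - 8*c + 16)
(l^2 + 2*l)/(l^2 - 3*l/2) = 2*(l + 2)/(2*l - 3)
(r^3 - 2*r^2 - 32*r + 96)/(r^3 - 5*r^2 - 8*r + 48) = (r + 6)/(r + 3)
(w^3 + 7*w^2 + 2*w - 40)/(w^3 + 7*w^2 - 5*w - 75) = (w^2 + 2*w - 8)/(w^2 + 2*w - 15)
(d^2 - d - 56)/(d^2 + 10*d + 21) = (d - 8)/(d + 3)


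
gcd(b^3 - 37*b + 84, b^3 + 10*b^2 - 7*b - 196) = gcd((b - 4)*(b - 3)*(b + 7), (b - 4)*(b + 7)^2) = b^2 + 3*b - 28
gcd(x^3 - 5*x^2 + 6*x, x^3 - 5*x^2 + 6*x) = x^3 - 5*x^2 + 6*x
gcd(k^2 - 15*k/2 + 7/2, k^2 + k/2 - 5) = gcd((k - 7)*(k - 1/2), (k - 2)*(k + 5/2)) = 1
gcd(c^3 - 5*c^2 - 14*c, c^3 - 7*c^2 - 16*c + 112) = c - 7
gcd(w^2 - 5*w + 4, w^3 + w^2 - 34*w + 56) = w - 4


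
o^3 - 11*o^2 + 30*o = o*(o - 6)*(o - 5)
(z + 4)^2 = z^2 + 8*z + 16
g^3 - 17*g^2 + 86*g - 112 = (g - 8)*(g - 7)*(g - 2)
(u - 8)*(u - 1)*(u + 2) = u^3 - 7*u^2 - 10*u + 16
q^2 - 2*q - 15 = (q - 5)*(q + 3)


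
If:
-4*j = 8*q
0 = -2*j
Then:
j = 0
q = 0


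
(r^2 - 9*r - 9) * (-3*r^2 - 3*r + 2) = -3*r^4 + 24*r^3 + 56*r^2 + 9*r - 18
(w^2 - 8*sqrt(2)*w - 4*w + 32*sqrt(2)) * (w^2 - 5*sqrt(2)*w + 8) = w^4 - 13*sqrt(2)*w^3 - 4*w^3 + 52*sqrt(2)*w^2 + 88*w^2 - 352*w - 64*sqrt(2)*w + 256*sqrt(2)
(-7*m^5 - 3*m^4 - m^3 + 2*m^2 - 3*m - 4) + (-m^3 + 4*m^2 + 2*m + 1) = -7*m^5 - 3*m^4 - 2*m^3 + 6*m^2 - m - 3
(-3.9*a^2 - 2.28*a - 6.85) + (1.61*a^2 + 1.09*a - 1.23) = -2.29*a^2 - 1.19*a - 8.08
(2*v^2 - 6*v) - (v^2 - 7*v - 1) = v^2 + v + 1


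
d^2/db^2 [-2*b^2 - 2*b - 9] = -4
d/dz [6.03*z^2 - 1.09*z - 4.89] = 12.06*z - 1.09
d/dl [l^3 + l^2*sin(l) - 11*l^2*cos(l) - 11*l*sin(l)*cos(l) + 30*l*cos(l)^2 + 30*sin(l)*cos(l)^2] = 11*l^2*sin(l) + l^2*cos(l) + 3*l^2 + 2*l*sin(l) - 30*l*sin(2*l) - 22*l*cos(l) - 11*l*cos(2*l) - 11*sin(2*l)/2 + 15*cos(l)/2 + 15*cos(2*l) + 45*cos(3*l)/2 + 15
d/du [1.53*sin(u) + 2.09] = 1.53*cos(u)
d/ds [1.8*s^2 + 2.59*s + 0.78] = 3.6*s + 2.59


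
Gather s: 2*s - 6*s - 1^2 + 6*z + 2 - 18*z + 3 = -4*s - 12*z + 4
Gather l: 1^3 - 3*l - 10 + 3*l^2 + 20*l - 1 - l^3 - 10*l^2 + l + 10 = -l^3 - 7*l^2 + 18*l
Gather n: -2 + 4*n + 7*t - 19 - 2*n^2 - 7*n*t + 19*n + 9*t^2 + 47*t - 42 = -2*n^2 + n*(23 - 7*t) + 9*t^2 + 54*t - 63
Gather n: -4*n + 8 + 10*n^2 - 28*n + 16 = 10*n^2 - 32*n + 24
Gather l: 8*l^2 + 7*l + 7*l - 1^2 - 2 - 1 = 8*l^2 + 14*l - 4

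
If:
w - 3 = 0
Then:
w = 3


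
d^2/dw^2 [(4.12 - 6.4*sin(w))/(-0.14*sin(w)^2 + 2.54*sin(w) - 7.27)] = (-0.12544*sin(w)^5 - 1.952832*sin(w)^4 + 34.939184*sin(w)^3 - 108.858384*sin(w)^2 - 292.472552*sin(w) + 191.587728)/(0.002744*sin(w)^6 - 0.149352*sin(w)^5 + 3.137148*sin(w)^4 - 31.898336*sin(w)^3 + 162.907614*sin(w)^2 - 402.739098*sin(w) + 384.240583)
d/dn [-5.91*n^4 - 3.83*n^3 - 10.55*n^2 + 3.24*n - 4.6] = -23.64*n^3 - 11.49*n^2 - 21.1*n + 3.24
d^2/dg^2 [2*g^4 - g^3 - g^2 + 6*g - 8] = 24*g^2 - 6*g - 2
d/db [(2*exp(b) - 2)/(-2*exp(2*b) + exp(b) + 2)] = 2*(-(1 - exp(b))*(4*exp(b) - 1) - 2*exp(2*b) + exp(b) + 2)*exp(b)/(-2*exp(2*b) + exp(b) + 2)^2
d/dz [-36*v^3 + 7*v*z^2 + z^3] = z*(14*v + 3*z)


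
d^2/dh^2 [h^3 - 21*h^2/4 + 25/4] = 6*h - 21/2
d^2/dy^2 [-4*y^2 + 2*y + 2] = -8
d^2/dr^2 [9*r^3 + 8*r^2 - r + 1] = 54*r + 16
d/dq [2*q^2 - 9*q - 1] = 4*q - 9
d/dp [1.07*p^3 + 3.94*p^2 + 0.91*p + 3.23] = 3.21*p^2 + 7.88*p + 0.91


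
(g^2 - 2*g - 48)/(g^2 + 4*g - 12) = (g - 8)/(g - 2)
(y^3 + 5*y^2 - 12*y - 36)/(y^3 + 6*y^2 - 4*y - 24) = (y - 3)/(y - 2)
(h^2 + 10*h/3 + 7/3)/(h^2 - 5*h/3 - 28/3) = (h + 1)/(h - 4)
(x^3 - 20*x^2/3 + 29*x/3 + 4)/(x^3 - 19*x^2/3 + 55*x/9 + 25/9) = 3*(x^2 - 7*x + 12)/(3*x^2 - 20*x + 25)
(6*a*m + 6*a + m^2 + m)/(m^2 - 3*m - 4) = (6*a + m)/(m - 4)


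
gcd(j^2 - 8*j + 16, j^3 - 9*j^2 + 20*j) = j - 4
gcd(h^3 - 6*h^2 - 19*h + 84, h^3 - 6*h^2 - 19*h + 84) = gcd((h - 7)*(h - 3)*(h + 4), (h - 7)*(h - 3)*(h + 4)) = h^3 - 6*h^2 - 19*h + 84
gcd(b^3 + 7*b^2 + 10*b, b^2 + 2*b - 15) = b + 5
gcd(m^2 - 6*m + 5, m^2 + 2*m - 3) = m - 1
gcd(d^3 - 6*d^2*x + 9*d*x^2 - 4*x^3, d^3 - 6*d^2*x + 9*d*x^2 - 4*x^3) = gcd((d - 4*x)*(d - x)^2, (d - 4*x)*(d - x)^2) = -d^3 + 6*d^2*x - 9*d*x^2 + 4*x^3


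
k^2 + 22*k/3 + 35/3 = (k + 7/3)*(k + 5)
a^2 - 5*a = a*(a - 5)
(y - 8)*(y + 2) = y^2 - 6*y - 16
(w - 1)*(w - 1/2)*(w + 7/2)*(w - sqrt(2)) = w^4 - sqrt(2)*w^3 + 2*w^3 - 19*w^2/4 - 2*sqrt(2)*w^2 + 7*w/4 + 19*sqrt(2)*w/4 - 7*sqrt(2)/4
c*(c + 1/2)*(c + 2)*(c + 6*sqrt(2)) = c^4 + 5*c^3/2 + 6*sqrt(2)*c^3 + c^2 + 15*sqrt(2)*c^2 + 6*sqrt(2)*c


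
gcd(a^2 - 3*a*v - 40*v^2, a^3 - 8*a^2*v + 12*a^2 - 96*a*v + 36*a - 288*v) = -a + 8*v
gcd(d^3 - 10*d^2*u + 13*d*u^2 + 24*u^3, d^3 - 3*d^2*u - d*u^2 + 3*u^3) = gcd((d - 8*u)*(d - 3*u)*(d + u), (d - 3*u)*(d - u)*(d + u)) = -d^2 + 2*d*u + 3*u^2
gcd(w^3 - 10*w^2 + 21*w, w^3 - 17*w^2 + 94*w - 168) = w - 7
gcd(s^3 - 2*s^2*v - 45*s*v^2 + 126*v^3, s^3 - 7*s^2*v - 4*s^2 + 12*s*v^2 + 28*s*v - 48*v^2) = s - 3*v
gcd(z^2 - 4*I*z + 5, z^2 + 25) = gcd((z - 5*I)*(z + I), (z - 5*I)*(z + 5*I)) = z - 5*I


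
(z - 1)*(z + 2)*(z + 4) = z^3 + 5*z^2 + 2*z - 8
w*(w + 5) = w^2 + 5*w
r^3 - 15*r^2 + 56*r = r*(r - 8)*(r - 7)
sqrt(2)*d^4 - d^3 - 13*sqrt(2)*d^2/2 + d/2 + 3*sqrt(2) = (d - 2*sqrt(2))*(d - sqrt(2)/2)*(d + 3*sqrt(2)/2)*(sqrt(2)*d + 1)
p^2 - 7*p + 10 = (p - 5)*(p - 2)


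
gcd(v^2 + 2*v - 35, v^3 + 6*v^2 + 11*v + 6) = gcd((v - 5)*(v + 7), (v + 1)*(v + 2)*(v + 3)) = 1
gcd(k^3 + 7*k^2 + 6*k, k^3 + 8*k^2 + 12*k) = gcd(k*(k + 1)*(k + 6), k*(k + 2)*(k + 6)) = k^2 + 6*k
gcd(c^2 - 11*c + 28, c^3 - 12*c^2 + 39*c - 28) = c^2 - 11*c + 28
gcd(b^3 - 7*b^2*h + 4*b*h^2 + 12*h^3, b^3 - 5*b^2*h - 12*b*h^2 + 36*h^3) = b^2 - 8*b*h + 12*h^2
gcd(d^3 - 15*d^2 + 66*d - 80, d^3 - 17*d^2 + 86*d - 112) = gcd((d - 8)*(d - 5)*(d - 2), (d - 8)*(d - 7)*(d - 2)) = d^2 - 10*d + 16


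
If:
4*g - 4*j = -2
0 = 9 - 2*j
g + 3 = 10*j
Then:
No Solution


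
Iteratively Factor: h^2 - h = (h)*(h - 1)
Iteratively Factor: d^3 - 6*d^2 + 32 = (d - 4)*(d^2 - 2*d - 8) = (d - 4)^2*(d + 2)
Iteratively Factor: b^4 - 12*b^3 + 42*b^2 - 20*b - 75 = (b - 5)*(b^3 - 7*b^2 + 7*b + 15) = (b - 5)*(b - 3)*(b^2 - 4*b - 5) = (b - 5)^2*(b - 3)*(b + 1)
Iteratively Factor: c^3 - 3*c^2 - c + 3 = (c - 1)*(c^2 - 2*c - 3) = (c - 1)*(c + 1)*(c - 3)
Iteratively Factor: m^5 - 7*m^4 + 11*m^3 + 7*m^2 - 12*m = (m - 1)*(m^4 - 6*m^3 + 5*m^2 + 12*m) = m*(m - 1)*(m^3 - 6*m^2 + 5*m + 12) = m*(m - 1)*(m + 1)*(m^2 - 7*m + 12) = m*(m - 4)*(m - 1)*(m + 1)*(m - 3)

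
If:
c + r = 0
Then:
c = -r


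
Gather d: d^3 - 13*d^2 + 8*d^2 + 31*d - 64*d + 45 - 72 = d^3 - 5*d^2 - 33*d - 27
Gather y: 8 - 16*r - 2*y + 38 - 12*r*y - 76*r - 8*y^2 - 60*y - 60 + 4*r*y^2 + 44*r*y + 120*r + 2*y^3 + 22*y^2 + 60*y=28*r + 2*y^3 + y^2*(4*r + 14) + y*(32*r - 2) - 14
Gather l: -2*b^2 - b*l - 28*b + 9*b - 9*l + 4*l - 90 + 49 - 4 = -2*b^2 - 19*b + l*(-b - 5) - 45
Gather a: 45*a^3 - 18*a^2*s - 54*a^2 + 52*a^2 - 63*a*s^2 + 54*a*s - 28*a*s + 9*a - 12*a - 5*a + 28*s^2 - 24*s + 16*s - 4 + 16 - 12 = 45*a^3 + a^2*(-18*s - 2) + a*(-63*s^2 + 26*s - 8) + 28*s^2 - 8*s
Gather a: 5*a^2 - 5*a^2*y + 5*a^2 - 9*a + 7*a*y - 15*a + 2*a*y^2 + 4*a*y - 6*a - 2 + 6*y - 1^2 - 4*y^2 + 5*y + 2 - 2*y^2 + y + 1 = a^2*(10 - 5*y) + a*(2*y^2 + 11*y - 30) - 6*y^2 + 12*y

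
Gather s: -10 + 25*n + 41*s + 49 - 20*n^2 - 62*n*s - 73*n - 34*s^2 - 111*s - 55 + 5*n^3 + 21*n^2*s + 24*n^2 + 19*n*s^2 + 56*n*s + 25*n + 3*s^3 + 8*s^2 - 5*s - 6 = 5*n^3 + 4*n^2 - 23*n + 3*s^3 + s^2*(19*n - 26) + s*(21*n^2 - 6*n - 75) - 22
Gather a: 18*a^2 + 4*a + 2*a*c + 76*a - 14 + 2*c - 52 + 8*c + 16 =18*a^2 + a*(2*c + 80) + 10*c - 50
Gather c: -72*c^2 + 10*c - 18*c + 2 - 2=-72*c^2 - 8*c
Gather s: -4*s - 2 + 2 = -4*s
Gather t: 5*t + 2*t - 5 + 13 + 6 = 7*t + 14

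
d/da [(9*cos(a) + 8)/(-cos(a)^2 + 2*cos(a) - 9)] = (-9*cos(a)^2 - 16*cos(a) + 97)*sin(a)/(sin(a)^2 + 2*cos(a) - 10)^2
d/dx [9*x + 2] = 9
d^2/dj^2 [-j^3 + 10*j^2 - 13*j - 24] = 20 - 6*j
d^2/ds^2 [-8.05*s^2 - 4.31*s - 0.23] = -16.1000000000000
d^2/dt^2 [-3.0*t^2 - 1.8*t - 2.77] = -6.00000000000000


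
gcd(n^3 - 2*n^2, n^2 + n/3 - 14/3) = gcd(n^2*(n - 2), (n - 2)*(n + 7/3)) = n - 2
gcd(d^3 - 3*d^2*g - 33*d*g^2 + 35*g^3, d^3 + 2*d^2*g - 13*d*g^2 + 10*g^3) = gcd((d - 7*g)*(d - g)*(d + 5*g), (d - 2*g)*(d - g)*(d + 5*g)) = d^2 + 4*d*g - 5*g^2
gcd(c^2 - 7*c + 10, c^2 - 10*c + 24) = 1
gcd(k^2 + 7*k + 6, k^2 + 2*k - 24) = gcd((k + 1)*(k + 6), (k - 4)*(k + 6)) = k + 6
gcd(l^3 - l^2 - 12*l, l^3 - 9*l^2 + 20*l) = l^2 - 4*l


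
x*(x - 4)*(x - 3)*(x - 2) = x^4 - 9*x^3 + 26*x^2 - 24*x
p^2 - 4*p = p*(p - 4)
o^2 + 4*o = o*(o + 4)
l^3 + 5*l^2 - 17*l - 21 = (l - 3)*(l + 1)*(l + 7)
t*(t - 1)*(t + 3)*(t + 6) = t^4 + 8*t^3 + 9*t^2 - 18*t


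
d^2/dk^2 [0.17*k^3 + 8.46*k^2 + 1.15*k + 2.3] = 1.02*k + 16.92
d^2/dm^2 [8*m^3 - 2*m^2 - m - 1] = 48*m - 4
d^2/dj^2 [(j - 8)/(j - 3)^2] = 2*(j - 18)/(j - 3)^4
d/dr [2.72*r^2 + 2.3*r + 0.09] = 5.44*r + 2.3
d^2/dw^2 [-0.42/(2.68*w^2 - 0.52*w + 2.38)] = (6.033216*w^2 - 1.170624*w - 0.42*(5.36*w - 0.52)*(10.72*w - 1.04) + 5.357856)/(2.68*w^2 - 0.52*w + 2.38)^3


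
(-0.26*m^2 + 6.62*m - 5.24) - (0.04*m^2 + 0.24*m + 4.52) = -0.3*m^2 + 6.38*m - 9.76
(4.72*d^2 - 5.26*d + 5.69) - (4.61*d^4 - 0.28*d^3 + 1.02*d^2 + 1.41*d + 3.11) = -4.61*d^4 + 0.28*d^3 + 3.7*d^2 - 6.67*d + 2.58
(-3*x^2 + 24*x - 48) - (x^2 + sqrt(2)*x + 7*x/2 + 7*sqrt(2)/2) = -4*x^2 - sqrt(2)*x + 41*x/2 - 48 - 7*sqrt(2)/2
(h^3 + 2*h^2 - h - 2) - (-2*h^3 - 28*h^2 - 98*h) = 3*h^3 + 30*h^2 + 97*h - 2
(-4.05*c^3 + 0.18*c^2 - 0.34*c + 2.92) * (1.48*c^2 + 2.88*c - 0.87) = -5.994*c^5 - 11.3976*c^4 + 3.5387*c^3 + 3.1858*c^2 + 8.7054*c - 2.5404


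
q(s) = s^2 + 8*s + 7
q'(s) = 2*s + 8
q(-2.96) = -7.92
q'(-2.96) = 2.08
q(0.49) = 11.16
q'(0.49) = 8.98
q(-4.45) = -8.80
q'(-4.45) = -0.90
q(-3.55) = -8.80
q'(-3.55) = 0.90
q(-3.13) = -8.24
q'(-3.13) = 1.74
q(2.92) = 38.89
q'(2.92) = 13.84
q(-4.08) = -8.99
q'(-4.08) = -0.16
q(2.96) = 39.44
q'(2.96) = 13.92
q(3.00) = 40.00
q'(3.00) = 14.00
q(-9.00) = 16.00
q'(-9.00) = -10.00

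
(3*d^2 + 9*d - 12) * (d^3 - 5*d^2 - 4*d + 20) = 3*d^5 - 6*d^4 - 69*d^3 + 84*d^2 + 228*d - 240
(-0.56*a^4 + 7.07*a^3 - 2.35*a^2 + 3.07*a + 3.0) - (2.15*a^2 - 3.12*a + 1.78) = -0.56*a^4 + 7.07*a^3 - 4.5*a^2 + 6.19*a + 1.22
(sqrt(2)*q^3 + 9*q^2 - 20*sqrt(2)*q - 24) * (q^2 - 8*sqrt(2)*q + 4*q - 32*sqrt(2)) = sqrt(2)*q^5 - 7*q^4 + 4*sqrt(2)*q^4 - 92*sqrt(2)*q^3 - 28*q^3 - 368*sqrt(2)*q^2 + 296*q^2 + 192*sqrt(2)*q + 1184*q + 768*sqrt(2)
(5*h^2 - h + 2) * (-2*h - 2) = -10*h^3 - 8*h^2 - 2*h - 4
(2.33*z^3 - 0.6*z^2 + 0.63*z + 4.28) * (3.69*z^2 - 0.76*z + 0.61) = 8.5977*z^5 - 3.9848*z^4 + 4.202*z^3 + 14.9484*z^2 - 2.8685*z + 2.6108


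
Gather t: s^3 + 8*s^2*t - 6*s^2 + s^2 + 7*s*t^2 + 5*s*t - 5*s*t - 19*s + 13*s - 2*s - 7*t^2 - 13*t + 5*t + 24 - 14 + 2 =s^3 - 5*s^2 - 8*s + t^2*(7*s - 7) + t*(8*s^2 - 8) + 12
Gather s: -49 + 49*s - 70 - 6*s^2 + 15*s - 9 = -6*s^2 + 64*s - 128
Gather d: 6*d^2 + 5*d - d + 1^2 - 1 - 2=6*d^2 + 4*d - 2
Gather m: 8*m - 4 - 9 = 8*m - 13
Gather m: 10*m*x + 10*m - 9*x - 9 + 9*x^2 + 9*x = m*(10*x + 10) + 9*x^2 - 9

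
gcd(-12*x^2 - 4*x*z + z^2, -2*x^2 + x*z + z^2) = 2*x + z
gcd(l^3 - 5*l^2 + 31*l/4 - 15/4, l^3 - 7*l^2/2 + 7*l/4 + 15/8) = l^2 - 4*l + 15/4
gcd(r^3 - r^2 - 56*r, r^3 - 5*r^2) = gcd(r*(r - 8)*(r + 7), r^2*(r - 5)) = r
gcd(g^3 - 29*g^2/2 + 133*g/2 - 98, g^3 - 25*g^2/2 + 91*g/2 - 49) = g^2 - 21*g/2 + 49/2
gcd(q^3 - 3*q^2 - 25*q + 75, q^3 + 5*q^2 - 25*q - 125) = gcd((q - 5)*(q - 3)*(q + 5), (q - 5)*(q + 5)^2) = q^2 - 25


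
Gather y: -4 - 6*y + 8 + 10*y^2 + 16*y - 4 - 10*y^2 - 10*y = 0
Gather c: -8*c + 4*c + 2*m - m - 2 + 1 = -4*c + m - 1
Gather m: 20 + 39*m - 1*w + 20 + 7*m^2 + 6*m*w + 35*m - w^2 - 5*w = 7*m^2 + m*(6*w + 74) - w^2 - 6*w + 40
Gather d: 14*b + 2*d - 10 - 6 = 14*b + 2*d - 16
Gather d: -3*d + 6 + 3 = 9 - 3*d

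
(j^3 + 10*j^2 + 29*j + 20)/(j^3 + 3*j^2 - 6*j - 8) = (j + 5)/(j - 2)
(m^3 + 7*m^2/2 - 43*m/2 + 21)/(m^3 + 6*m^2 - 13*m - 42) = (m^2 - 7*m/2 + 3)/(m^2 - m - 6)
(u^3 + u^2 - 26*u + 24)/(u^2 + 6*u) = u - 5 + 4/u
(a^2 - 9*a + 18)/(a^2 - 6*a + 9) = (a - 6)/(a - 3)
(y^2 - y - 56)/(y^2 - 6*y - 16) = (y + 7)/(y + 2)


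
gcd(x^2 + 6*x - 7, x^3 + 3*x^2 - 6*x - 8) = 1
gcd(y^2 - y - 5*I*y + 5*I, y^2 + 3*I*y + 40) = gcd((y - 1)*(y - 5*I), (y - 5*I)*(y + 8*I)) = y - 5*I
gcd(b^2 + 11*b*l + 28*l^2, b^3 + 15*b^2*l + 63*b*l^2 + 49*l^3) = b + 7*l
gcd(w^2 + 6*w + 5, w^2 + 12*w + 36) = 1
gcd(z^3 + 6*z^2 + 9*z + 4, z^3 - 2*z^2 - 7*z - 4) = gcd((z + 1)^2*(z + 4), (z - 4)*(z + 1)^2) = z^2 + 2*z + 1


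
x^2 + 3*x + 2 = (x + 1)*(x + 2)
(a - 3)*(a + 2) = a^2 - a - 6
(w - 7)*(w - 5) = w^2 - 12*w + 35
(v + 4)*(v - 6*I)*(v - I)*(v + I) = v^4 + 4*v^3 - 6*I*v^3 + v^2 - 24*I*v^2 + 4*v - 6*I*v - 24*I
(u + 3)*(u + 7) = u^2 + 10*u + 21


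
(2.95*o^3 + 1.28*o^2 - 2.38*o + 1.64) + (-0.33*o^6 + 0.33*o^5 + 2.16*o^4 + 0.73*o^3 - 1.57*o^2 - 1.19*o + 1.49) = -0.33*o^6 + 0.33*o^5 + 2.16*o^4 + 3.68*o^3 - 0.29*o^2 - 3.57*o + 3.13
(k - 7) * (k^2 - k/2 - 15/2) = k^3 - 15*k^2/2 - 4*k + 105/2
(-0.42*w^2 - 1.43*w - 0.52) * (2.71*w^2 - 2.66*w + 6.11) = -1.1382*w^4 - 2.7581*w^3 - 0.171600000000001*w^2 - 7.3541*w - 3.1772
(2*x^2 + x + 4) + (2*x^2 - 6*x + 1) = 4*x^2 - 5*x + 5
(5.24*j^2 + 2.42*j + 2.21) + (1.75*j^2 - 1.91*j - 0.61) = 6.99*j^2 + 0.51*j + 1.6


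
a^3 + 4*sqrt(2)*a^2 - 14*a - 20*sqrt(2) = (a - 2*sqrt(2))*(a + sqrt(2))*(a + 5*sqrt(2))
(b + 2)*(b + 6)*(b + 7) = b^3 + 15*b^2 + 68*b + 84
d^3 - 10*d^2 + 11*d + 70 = (d - 7)*(d - 5)*(d + 2)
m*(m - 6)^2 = m^3 - 12*m^2 + 36*m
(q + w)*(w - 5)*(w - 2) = q*w^2 - 7*q*w + 10*q + w^3 - 7*w^2 + 10*w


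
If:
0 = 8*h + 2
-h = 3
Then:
No Solution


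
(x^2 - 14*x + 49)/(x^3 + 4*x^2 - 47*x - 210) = (x - 7)/(x^2 + 11*x + 30)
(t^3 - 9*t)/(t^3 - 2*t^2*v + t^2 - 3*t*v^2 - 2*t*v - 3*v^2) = t*(9 - t^2)/(-t^3 + 2*t^2*v - t^2 + 3*t*v^2 + 2*t*v + 3*v^2)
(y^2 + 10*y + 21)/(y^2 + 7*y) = (y + 3)/y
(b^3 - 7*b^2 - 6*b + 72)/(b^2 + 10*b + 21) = (b^2 - 10*b + 24)/(b + 7)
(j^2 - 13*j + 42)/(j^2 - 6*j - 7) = (j - 6)/(j + 1)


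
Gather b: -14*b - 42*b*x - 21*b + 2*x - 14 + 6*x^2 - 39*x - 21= b*(-42*x - 35) + 6*x^2 - 37*x - 35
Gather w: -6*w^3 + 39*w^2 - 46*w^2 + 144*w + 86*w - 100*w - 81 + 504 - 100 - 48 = -6*w^3 - 7*w^2 + 130*w + 275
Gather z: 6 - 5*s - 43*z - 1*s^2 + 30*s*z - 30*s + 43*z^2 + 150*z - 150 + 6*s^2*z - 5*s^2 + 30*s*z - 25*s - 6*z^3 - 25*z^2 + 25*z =-6*s^2 - 60*s - 6*z^3 + 18*z^2 + z*(6*s^2 + 60*s + 132) - 144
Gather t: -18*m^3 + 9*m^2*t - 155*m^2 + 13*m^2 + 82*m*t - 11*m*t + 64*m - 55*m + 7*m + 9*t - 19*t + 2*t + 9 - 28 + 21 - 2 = -18*m^3 - 142*m^2 + 16*m + t*(9*m^2 + 71*m - 8)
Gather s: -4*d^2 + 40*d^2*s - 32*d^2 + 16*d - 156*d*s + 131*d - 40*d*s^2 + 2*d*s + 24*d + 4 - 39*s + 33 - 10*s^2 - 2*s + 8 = -36*d^2 + 171*d + s^2*(-40*d - 10) + s*(40*d^2 - 154*d - 41) + 45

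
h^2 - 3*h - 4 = (h - 4)*(h + 1)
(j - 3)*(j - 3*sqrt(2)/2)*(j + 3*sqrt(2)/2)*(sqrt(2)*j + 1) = sqrt(2)*j^4 - 3*sqrt(2)*j^3 + j^3 - 9*sqrt(2)*j^2/2 - 3*j^2 - 9*j/2 + 27*sqrt(2)*j/2 + 27/2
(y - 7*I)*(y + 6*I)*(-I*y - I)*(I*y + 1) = y^4 + y^3 - 2*I*y^3 + 41*y^2 - 2*I*y^2 + 41*y - 42*I*y - 42*I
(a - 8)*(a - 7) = a^2 - 15*a + 56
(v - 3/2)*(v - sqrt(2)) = v^2 - 3*v/2 - sqrt(2)*v + 3*sqrt(2)/2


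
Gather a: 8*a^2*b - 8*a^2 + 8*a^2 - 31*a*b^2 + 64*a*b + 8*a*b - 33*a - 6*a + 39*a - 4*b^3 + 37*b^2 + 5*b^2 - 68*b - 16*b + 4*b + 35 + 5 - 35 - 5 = 8*a^2*b + a*(-31*b^2 + 72*b) - 4*b^3 + 42*b^2 - 80*b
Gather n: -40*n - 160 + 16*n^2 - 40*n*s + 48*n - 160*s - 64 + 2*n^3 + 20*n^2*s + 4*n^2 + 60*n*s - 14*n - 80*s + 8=2*n^3 + n^2*(20*s + 20) + n*(20*s - 6) - 240*s - 216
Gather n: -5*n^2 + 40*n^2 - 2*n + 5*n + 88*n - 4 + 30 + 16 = 35*n^2 + 91*n + 42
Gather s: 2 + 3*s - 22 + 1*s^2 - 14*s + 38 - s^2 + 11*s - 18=0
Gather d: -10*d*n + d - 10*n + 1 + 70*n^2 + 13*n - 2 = d*(1 - 10*n) + 70*n^2 + 3*n - 1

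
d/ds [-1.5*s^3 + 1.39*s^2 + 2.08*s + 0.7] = -4.5*s^2 + 2.78*s + 2.08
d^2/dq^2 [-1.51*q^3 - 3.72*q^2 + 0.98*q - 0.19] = -9.06*q - 7.44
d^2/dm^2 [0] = 0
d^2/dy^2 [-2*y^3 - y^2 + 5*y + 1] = -12*y - 2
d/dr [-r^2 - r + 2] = -2*r - 1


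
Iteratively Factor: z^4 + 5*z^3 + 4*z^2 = (z + 4)*(z^3 + z^2) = z*(z + 4)*(z^2 + z) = z^2*(z + 4)*(z + 1)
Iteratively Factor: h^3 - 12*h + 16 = (h - 2)*(h^2 + 2*h - 8) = (h - 2)*(h + 4)*(h - 2)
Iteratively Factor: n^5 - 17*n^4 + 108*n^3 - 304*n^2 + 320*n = (n)*(n^4 - 17*n^3 + 108*n^2 - 304*n + 320) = n*(n - 4)*(n^3 - 13*n^2 + 56*n - 80) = n*(n - 4)^2*(n^2 - 9*n + 20) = n*(n - 5)*(n - 4)^2*(n - 4)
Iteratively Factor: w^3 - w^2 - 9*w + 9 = (w - 1)*(w^2 - 9) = (w - 1)*(w + 3)*(w - 3)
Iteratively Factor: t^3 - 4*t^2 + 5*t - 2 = (t - 1)*(t^2 - 3*t + 2) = (t - 2)*(t - 1)*(t - 1)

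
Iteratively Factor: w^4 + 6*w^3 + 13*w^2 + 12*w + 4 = (w + 1)*(w^3 + 5*w^2 + 8*w + 4) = (w + 1)*(w + 2)*(w^2 + 3*w + 2) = (w + 1)^2*(w + 2)*(w + 2)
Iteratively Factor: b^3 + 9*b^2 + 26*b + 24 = (b + 3)*(b^2 + 6*b + 8) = (b + 3)*(b + 4)*(b + 2)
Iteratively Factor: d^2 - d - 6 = (d + 2)*(d - 3)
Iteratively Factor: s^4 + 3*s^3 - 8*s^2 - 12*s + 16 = (s + 2)*(s^3 + s^2 - 10*s + 8) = (s - 1)*(s + 2)*(s^2 + 2*s - 8) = (s - 2)*(s - 1)*(s + 2)*(s + 4)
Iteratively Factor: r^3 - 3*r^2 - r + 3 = (r + 1)*(r^2 - 4*r + 3) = (r - 3)*(r + 1)*(r - 1)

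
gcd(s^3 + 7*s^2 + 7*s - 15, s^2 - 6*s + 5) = s - 1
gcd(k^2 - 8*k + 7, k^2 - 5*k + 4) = k - 1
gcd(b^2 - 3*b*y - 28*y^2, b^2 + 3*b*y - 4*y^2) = b + 4*y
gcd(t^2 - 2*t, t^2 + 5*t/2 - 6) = 1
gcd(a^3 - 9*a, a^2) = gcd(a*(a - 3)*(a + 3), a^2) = a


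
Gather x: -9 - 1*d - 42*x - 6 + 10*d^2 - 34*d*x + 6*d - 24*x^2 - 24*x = 10*d^2 + 5*d - 24*x^2 + x*(-34*d - 66) - 15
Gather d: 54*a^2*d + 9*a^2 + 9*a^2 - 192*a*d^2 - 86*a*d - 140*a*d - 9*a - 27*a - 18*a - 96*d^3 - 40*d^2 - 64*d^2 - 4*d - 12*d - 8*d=18*a^2 - 54*a - 96*d^3 + d^2*(-192*a - 104) + d*(54*a^2 - 226*a - 24)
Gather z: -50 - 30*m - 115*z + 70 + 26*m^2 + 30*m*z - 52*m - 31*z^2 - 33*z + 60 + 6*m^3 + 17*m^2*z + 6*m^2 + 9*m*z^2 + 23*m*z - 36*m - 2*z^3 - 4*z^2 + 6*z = 6*m^3 + 32*m^2 - 118*m - 2*z^3 + z^2*(9*m - 35) + z*(17*m^2 + 53*m - 142) + 80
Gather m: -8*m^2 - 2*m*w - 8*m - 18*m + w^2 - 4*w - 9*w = -8*m^2 + m*(-2*w - 26) + w^2 - 13*w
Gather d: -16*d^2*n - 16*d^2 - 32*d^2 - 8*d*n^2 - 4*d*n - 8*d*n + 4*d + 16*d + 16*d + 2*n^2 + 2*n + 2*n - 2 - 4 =d^2*(-16*n - 48) + d*(-8*n^2 - 12*n + 36) + 2*n^2 + 4*n - 6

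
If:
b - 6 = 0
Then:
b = 6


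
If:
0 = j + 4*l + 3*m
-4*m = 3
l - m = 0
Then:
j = 21/4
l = -3/4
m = -3/4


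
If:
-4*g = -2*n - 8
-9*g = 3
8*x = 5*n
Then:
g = -1/3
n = -14/3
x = -35/12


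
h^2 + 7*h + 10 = (h + 2)*(h + 5)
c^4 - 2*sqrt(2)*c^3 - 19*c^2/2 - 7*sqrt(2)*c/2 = c*(c - 7*sqrt(2)/2)*(c + sqrt(2)/2)*(c + sqrt(2))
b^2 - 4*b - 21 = (b - 7)*(b + 3)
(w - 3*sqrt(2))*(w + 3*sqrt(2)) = w^2 - 18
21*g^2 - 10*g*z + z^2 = (-7*g + z)*(-3*g + z)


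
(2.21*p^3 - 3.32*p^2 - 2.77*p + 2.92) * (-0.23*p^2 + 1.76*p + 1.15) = -0.5083*p^5 + 4.6532*p^4 - 2.6646*p^3 - 9.3648*p^2 + 1.9537*p + 3.358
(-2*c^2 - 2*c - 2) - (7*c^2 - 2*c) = -9*c^2 - 2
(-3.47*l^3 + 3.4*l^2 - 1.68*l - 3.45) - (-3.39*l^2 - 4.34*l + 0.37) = -3.47*l^3 + 6.79*l^2 + 2.66*l - 3.82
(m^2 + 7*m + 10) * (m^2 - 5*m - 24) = m^4 + 2*m^3 - 49*m^2 - 218*m - 240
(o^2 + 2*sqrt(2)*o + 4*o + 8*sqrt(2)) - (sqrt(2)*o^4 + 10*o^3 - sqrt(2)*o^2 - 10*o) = -sqrt(2)*o^4 - 10*o^3 + o^2 + sqrt(2)*o^2 + 2*sqrt(2)*o + 14*o + 8*sqrt(2)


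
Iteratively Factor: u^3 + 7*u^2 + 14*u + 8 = (u + 2)*(u^2 + 5*u + 4) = (u + 1)*(u + 2)*(u + 4)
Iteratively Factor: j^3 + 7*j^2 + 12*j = (j + 4)*(j^2 + 3*j) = j*(j + 4)*(j + 3)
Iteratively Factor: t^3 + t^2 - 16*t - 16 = (t - 4)*(t^2 + 5*t + 4) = (t - 4)*(t + 4)*(t + 1)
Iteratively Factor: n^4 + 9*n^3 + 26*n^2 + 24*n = (n + 3)*(n^3 + 6*n^2 + 8*n) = (n + 2)*(n + 3)*(n^2 + 4*n) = (n + 2)*(n + 3)*(n + 4)*(n)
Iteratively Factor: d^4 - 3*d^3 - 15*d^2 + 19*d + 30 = (d - 2)*(d^3 - d^2 - 17*d - 15) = (d - 2)*(d + 1)*(d^2 - 2*d - 15) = (d - 5)*(d - 2)*(d + 1)*(d + 3)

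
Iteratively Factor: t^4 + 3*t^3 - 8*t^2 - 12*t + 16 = (t - 1)*(t^3 + 4*t^2 - 4*t - 16) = (t - 2)*(t - 1)*(t^2 + 6*t + 8) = (t - 2)*(t - 1)*(t + 4)*(t + 2)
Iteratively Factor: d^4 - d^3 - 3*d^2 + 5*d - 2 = (d + 2)*(d^3 - 3*d^2 + 3*d - 1) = (d - 1)*(d + 2)*(d^2 - 2*d + 1) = (d - 1)^2*(d + 2)*(d - 1)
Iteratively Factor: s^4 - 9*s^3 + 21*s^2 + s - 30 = (s - 3)*(s^3 - 6*s^2 + 3*s + 10) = (s - 3)*(s - 2)*(s^2 - 4*s - 5) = (s - 3)*(s - 2)*(s + 1)*(s - 5)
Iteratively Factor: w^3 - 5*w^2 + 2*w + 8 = (w - 4)*(w^2 - w - 2) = (w - 4)*(w + 1)*(w - 2)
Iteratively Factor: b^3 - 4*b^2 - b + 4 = (b + 1)*(b^2 - 5*b + 4) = (b - 1)*(b + 1)*(b - 4)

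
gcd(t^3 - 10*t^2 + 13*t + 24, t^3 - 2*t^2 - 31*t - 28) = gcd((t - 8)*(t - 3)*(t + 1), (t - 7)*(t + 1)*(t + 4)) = t + 1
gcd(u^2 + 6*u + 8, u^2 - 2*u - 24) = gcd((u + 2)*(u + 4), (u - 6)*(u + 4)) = u + 4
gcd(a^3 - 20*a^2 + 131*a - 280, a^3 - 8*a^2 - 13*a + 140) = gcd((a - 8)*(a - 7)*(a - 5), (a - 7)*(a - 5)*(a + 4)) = a^2 - 12*a + 35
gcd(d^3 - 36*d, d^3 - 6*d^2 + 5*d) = d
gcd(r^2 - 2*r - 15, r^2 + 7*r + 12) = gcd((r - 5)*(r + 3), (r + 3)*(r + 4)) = r + 3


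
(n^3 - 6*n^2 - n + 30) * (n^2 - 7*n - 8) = n^5 - 13*n^4 + 33*n^3 + 85*n^2 - 202*n - 240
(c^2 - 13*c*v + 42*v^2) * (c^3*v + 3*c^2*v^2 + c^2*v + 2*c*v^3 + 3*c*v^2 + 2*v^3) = c^5*v - 10*c^4*v^2 + c^4*v + 5*c^3*v^3 - 10*c^3*v^2 + 100*c^2*v^4 + 5*c^2*v^3 + 84*c*v^5 + 100*c*v^4 + 84*v^5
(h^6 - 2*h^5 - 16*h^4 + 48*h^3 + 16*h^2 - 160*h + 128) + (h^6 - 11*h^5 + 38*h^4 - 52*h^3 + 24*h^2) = 2*h^6 - 13*h^5 + 22*h^4 - 4*h^3 + 40*h^2 - 160*h + 128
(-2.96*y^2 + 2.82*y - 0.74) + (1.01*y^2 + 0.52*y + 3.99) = -1.95*y^2 + 3.34*y + 3.25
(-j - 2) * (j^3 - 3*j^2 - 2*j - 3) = -j^4 + j^3 + 8*j^2 + 7*j + 6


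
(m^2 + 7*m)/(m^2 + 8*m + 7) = m/(m + 1)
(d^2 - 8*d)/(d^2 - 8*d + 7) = d*(d - 8)/(d^2 - 8*d + 7)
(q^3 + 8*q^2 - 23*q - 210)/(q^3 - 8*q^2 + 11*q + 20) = (q^2 + 13*q + 42)/(q^2 - 3*q - 4)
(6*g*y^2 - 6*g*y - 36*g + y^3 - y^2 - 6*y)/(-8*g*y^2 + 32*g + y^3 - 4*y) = (6*g*y - 18*g + y^2 - 3*y)/(-8*g*y + 16*g + y^2 - 2*y)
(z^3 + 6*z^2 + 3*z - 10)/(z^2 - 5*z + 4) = (z^2 + 7*z + 10)/(z - 4)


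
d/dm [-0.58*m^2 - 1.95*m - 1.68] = -1.16*m - 1.95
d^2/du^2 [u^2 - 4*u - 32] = 2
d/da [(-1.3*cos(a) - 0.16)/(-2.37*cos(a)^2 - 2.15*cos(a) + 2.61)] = (3.081*cos(a)^2 + 0.7584*cos(a) + 3.737)*sin(a)/(5.6169*cos(a)^4 + 10.191*cos(a)^3 - 7.7489*cos(a)^2 - 11.223*cos(a) + 6.8121)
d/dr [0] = 0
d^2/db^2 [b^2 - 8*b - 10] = 2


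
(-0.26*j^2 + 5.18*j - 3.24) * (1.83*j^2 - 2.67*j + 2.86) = -0.4758*j^4 + 10.1736*j^3 - 20.5034*j^2 + 23.4656*j - 9.2664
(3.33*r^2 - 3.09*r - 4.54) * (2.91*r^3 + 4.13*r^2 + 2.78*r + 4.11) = 9.6903*r^5 + 4.761*r^4 - 16.7157*r^3 - 13.6541*r^2 - 25.3211*r - 18.6594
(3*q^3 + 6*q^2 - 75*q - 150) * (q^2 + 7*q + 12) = 3*q^5 + 27*q^4 + 3*q^3 - 603*q^2 - 1950*q - 1800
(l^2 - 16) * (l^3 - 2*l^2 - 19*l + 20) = l^5 - 2*l^4 - 35*l^3 + 52*l^2 + 304*l - 320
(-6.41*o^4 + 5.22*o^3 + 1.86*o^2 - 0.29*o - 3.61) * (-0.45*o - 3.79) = 2.8845*o^5 + 21.9449*o^4 - 20.6208*o^3 - 6.9189*o^2 + 2.7236*o + 13.6819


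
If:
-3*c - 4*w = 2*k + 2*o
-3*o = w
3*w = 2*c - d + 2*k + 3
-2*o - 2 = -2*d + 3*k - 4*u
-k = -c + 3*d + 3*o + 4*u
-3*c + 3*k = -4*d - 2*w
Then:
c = -103/174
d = -71/116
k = -19/87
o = -77/348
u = 185/348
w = 77/116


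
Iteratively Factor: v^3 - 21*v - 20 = (v + 1)*(v^2 - v - 20) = (v + 1)*(v + 4)*(v - 5)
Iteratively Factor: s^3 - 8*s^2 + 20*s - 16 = (s - 2)*(s^2 - 6*s + 8) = (s - 2)^2*(s - 4)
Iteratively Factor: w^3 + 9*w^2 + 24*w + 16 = (w + 1)*(w^2 + 8*w + 16) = (w + 1)*(w + 4)*(w + 4)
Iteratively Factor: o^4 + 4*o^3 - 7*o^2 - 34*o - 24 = (o + 2)*(o^3 + 2*o^2 - 11*o - 12) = (o + 2)*(o + 4)*(o^2 - 2*o - 3) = (o + 1)*(o + 2)*(o + 4)*(o - 3)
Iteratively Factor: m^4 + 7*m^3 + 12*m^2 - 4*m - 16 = (m + 4)*(m^3 + 3*m^2 - 4) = (m + 2)*(m + 4)*(m^2 + m - 2) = (m - 1)*(m + 2)*(m + 4)*(m + 2)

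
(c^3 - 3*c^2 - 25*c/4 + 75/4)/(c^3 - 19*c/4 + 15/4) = (2*c^2 - 11*c + 15)/(2*c^2 - 5*c + 3)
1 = 1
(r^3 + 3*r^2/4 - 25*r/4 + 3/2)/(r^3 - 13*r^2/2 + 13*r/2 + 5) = (4*r^2 + 11*r - 3)/(2*(2*r^2 - 9*r - 5))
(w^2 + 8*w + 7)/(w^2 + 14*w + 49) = (w + 1)/(w + 7)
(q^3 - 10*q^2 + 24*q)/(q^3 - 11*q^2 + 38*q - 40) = q*(q - 6)/(q^2 - 7*q + 10)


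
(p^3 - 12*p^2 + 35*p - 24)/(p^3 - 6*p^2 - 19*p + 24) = (p - 3)/(p + 3)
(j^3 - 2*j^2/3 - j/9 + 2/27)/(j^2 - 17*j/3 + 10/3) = (j^2 - 1/9)/(j - 5)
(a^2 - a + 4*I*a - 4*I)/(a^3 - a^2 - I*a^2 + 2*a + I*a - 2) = (a + 4*I)/(a^2 - I*a + 2)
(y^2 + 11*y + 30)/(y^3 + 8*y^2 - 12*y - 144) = (y + 5)/(y^2 + 2*y - 24)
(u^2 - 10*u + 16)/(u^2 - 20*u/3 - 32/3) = 3*(u - 2)/(3*u + 4)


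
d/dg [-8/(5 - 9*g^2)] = -144*g/(9*g^2 - 5)^2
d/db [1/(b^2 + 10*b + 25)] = 2*(-b - 5)/(b^2 + 10*b + 25)^2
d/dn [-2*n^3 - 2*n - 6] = -6*n^2 - 2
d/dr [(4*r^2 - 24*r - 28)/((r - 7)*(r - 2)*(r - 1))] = 4*(-r^2 - 2*r + 5)/(r^4 - 6*r^3 + 13*r^2 - 12*r + 4)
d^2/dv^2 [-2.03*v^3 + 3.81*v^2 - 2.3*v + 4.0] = 7.62 - 12.18*v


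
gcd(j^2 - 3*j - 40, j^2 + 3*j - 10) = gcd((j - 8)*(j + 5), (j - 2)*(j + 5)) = j + 5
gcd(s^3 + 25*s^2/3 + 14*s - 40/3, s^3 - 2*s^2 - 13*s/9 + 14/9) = s - 2/3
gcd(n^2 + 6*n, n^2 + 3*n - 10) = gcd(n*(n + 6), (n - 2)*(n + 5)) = 1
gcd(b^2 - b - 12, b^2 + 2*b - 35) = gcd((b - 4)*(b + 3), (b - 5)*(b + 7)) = 1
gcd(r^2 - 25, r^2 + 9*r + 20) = r + 5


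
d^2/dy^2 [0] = 0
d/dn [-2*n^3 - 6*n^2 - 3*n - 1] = -6*n^2 - 12*n - 3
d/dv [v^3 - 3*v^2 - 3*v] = 3*v^2 - 6*v - 3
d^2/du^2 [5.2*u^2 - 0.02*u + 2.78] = 10.4000000000000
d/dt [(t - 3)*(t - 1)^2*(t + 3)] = 4*t^3 - 6*t^2 - 16*t + 18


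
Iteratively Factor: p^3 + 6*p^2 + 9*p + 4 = (p + 4)*(p^2 + 2*p + 1) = (p + 1)*(p + 4)*(p + 1)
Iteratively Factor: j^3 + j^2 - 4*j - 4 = (j - 2)*(j^2 + 3*j + 2) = (j - 2)*(j + 1)*(j + 2)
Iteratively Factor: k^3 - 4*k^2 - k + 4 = (k + 1)*(k^2 - 5*k + 4) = (k - 1)*(k + 1)*(k - 4)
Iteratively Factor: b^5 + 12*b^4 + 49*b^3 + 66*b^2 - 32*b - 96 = (b + 4)*(b^4 + 8*b^3 + 17*b^2 - 2*b - 24) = (b + 2)*(b + 4)*(b^3 + 6*b^2 + 5*b - 12) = (b - 1)*(b + 2)*(b + 4)*(b^2 + 7*b + 12) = (b - 1)*(b + 2)*(b + 4)^2*(b + 3)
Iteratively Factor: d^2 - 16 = (d + 4)*(d - 4)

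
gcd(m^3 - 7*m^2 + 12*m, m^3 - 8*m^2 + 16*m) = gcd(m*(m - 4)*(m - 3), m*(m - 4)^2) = m^2 - 4*m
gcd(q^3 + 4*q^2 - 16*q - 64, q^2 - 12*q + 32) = q - 4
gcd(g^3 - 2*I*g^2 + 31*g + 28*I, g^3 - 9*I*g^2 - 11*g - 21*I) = g^2 - 6*I*g + 7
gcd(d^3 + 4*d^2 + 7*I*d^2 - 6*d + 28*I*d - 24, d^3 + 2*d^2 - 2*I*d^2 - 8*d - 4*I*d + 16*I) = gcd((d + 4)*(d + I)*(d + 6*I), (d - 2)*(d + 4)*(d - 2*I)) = d + 4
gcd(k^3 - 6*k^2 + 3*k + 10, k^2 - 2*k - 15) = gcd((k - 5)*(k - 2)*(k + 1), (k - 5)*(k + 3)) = k - 5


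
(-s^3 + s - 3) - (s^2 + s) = -s^3 - s^2 - 3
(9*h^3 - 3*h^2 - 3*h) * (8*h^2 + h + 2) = 72*h^5 - 15*h^4 - 9*h^3 - 9*h^2 - 6*h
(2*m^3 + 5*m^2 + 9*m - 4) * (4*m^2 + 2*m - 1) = 8*m^5 + 24*m^4 + 44*m^3 - 3*m^2 - 17*m + 4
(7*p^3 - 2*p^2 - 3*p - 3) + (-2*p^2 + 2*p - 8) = 7*p^3 - 4*p^2 - p - 11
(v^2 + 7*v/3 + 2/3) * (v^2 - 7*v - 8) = v^4 - 14*v^3/3 - 71*v^2/3 - 70*v/3 - 16/3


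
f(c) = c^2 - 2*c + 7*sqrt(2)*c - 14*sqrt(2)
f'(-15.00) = -22.10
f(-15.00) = 86.71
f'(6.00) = 19.90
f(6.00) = 63.60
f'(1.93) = 11.76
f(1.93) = -0.83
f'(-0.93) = 6.04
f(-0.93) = -26.28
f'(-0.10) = 7.70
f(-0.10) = -20.58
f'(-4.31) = -0.72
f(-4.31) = -35.27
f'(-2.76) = 2.38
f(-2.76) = -33.98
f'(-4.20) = -0.50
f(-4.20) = -35.34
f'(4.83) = 17.56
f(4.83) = 41.68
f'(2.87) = 13.64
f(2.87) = 11.11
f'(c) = 2*c - 2 + 7*sqrt(2)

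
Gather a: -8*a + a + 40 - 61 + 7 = -7*a - 14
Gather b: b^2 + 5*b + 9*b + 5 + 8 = b^2 + 14*b + 13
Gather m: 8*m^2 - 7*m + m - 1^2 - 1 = 8*m^2 - 6*m - 2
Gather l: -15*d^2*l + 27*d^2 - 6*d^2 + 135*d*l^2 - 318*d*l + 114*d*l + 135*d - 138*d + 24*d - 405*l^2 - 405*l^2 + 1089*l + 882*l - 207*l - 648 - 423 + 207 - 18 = 21*d^2 + 21*d + l^2*(135*d - 810) + l*(-15*d^2 - 204*d + 1764) - 882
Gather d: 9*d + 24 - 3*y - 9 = 9*d - 3*y + 15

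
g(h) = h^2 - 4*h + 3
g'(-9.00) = -22.00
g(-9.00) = 120.00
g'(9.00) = 14.00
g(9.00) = 48.00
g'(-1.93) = -7.86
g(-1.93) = 14.44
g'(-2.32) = -8.64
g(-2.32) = 17.66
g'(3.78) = 3.56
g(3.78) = 2.17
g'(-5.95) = -15.90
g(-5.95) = 62.20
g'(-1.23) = -6.46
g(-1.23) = 9.43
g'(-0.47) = -4.94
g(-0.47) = 5.10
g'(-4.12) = -12.24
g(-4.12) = 36.45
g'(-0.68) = -5.36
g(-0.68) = 6.18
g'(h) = 2*h - 4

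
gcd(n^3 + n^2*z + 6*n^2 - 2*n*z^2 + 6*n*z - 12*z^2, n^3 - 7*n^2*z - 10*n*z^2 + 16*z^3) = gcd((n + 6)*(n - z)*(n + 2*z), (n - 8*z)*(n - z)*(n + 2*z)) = -n^2 - n*z + 2*z^2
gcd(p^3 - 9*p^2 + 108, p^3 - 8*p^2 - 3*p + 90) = p^2 - 3*p - 18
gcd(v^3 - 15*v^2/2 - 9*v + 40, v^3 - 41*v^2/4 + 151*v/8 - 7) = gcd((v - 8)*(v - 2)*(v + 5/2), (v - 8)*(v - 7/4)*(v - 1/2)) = v - 8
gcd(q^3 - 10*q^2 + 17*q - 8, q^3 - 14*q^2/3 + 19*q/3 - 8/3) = q^2 - 2*q + 1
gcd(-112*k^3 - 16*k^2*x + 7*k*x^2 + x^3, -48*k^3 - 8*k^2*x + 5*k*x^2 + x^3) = 4*k + x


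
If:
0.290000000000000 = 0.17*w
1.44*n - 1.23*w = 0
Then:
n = 1.46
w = 1.71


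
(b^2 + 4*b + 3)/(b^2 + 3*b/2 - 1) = 2*(b^2 + 4*b + 3)/(2*b^2 + 3*b - 2)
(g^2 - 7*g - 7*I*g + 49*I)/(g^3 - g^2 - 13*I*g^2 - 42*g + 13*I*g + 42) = (g - 7)/(g^2 - g*(1 + 6*I) + 6*I)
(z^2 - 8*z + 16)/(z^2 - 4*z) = (z - 4)/z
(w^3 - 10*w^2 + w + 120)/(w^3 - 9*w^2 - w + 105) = (w - 8)/(w - 7)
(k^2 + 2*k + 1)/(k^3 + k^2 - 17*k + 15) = (k^2 + 2*k + 1)/(k^3 + k^2 - 17*k + 15)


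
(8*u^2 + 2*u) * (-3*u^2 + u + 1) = -24*u^4 + 2*u^3 + 10*u^2 + 2*u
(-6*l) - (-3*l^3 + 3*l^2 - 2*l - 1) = 3*l^3 - 3*l^2 - 4*l + 1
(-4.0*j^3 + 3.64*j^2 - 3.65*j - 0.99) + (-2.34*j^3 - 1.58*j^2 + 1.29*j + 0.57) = -6.34*j^3 + 2.06*j^2 - 2.36*j - 0.42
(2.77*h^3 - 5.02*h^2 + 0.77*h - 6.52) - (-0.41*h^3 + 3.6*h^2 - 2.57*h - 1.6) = 3.18*h^3 - 8.62*h^2 + 3.34*h - 4.92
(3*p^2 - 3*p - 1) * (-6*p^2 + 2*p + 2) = -18*p^4 + 24*p^3 + 6*p^2 - 8*p - 2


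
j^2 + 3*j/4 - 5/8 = (j - 1/2)*(j + 5/4)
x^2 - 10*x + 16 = (x - 8)*(x - 2)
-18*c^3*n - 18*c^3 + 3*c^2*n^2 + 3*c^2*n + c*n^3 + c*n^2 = (-3*c + n)*(6*c + n)*(c*n + c)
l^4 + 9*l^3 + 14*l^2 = l^2*(l + 2)*(l + 7)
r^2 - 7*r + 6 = (r - 6)*(r - 1)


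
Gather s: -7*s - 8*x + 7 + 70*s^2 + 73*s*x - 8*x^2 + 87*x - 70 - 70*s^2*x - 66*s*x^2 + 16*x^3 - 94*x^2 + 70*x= s^2*(70 - 70*x) + s*(-66*x^2 + 73*x - 7) + 16*x^3 - 102*x^2 + 149*x - 63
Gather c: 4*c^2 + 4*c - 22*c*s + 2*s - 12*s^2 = 4*c^2 + c*(4 - 22*s) - 12*s^2 + 2*s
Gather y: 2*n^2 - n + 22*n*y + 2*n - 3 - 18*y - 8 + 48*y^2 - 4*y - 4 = 2*n^2 + n + 48*y^2 + y*(22*n - 22) - 15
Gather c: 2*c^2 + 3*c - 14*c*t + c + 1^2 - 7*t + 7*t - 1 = 2*c^2 + c*(4 - 14*t)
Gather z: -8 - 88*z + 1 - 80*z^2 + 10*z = -80*z^2 - 78*z - 7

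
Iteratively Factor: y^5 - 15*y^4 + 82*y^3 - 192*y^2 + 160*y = (y - 4)*(y^4 - 11*y^3 + 38*y^2 - 40*y) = (y - 5)*(y - 4)*(y^3 - 6*y^2 + 8*y) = y*(y - 5)*(y - 4)*(y^2 - 6*y + 8) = y*(y - 5)*(y - 4)*(y - 2)*(y - 4)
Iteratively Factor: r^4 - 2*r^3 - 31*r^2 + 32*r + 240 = (r + 4)*(r^3 - 6*r^2 - 7*r + 60) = (r - 5)*(r + 4)*(r^2 - r - 12) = (r - 5)*(r - 4)*(r + 4)*(r + 3)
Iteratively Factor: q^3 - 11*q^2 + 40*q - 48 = (q - 4)*(q^2 - 7*q + 12) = (q - 4)^2*(q - 3)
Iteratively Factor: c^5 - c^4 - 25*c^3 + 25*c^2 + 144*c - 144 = (c - 1)*(c^4 - 25*c^2 + 144) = (c - 4)*(c - 1)*(c^3 + 4*c^2 - 9*c - 36) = (c - 4)*(c - 3)*(c - 1)*(c^2 + 7*c + 12) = (c - 4)*(c - 3)*(c - 1)*(c + 4)*(c + 3)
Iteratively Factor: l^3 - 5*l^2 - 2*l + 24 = (l - 3)*(l^2 - 2*l - 8) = (l - 4)*(l - 3)*(l + 2)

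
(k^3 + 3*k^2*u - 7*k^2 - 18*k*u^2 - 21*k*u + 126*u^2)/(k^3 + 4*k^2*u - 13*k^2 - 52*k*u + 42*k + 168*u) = (k^2 + 3*k*u - 18*u^2)/(k^2 + 4*k*u - 6*k - 24*u)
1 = 1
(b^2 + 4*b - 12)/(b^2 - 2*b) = (b + 6)/b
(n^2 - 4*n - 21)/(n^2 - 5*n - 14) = (n + 3)/(n + 2)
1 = 1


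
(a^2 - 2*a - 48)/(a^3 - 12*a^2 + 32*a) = (a + 6)/(a*(a - 4))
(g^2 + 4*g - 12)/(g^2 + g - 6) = (g + 6)/(g + 3)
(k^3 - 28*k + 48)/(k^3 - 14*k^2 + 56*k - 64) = (k + 6)/(k - 8)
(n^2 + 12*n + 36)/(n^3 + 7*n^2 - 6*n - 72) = (n + 6)/(n^2 + n - 12)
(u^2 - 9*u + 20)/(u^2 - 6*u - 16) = (-u^2 + 9*u - 20)/(-u^2 + 6*u + 16)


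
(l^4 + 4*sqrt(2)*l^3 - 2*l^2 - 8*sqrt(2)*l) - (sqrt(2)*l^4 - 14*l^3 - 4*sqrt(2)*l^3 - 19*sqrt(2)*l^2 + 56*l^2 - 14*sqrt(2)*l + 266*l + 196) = -sqrt(2)*l^4 + l^4 + 8*sqrt(2)*l^3 + 14*l^3 - 58*l^2 + 19*sqrt(2)*l^2 - 266*l + 6*sqrt(2)*l - 196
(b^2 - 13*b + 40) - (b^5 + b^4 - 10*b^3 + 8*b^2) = -b^5 - b^4 + 10*b^3 - 7*b^2 - 13*b + 40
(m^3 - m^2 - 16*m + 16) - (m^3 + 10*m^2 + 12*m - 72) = -11*m^2 - 28*m + 88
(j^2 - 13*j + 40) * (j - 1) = j^3 - 14*j^2 + 53*j - 40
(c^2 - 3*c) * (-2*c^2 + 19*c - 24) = -2*c^4 + 25*c^3 - 81*c^2 + 72*c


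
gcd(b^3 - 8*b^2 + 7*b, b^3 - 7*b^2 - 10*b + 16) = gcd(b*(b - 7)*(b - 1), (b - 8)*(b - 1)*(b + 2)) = b - 1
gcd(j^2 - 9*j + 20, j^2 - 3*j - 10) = j - 5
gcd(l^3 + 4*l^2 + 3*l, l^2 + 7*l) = l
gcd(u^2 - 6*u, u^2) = u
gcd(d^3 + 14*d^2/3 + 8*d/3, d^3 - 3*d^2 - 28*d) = d^2 + 4*d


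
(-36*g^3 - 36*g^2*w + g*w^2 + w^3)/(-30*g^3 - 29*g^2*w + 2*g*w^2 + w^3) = (-6*g + w)/(-5*g + w)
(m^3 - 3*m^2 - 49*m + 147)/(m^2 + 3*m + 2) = (m^3 - 3*m^2 - 49*m + 147)/(m^2 + 3*m + 2)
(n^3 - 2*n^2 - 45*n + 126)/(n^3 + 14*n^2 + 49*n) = (n^2 - 9*n + 18)/(n*(n + 7))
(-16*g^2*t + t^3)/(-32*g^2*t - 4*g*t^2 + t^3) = (-4*g + t)/(-8*g + t)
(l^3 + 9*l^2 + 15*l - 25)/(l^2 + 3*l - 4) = (l^2 + 10*l + 25)/(l + 4)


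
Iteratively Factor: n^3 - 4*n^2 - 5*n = (n - 5)*(n^2 + n) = n*(n - 5)*(n + 1)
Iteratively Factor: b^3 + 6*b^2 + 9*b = (b + 3)*(b^2 + 3*b) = b*(b + 3)*(b + 3)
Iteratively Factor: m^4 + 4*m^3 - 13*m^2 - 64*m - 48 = (m - 4)*(m^3 + 8*m^2 + 19*m + 12) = (m - 4)*(m + 4)*(m^2 + 4*m + 3) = (m - 4)*(m + 1)*(m + 4)*(m + 3)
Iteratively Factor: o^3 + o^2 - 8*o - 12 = (o + 2)*(o^2 - o - 6) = (o + 2)^2*(o - 3)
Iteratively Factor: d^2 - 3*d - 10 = (d + 2)*(d - 5)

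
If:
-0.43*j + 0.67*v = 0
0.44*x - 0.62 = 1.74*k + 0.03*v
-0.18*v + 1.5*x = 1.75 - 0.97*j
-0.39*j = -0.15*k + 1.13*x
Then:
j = 5.76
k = -0.95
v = 3.70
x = -2.12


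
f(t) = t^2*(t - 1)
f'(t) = t^2 + 2*t*(t - 1) = t*(3*t - 2)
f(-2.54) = -22.84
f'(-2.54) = 24.43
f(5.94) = 174.30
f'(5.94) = 93.97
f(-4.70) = -125.91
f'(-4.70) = 75.67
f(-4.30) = -98.00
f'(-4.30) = 64.07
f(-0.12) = -0.02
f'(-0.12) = 0.28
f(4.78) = 86.37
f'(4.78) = 58.99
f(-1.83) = -9.48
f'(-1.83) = 13.71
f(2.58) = 10.52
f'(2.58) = 14.81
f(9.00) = 648.00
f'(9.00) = 225.00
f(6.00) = 180.00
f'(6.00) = 96.00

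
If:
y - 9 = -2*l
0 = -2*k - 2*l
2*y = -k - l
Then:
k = -9/2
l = 9/2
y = 0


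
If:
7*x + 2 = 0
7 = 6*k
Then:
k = 7/6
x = -2/7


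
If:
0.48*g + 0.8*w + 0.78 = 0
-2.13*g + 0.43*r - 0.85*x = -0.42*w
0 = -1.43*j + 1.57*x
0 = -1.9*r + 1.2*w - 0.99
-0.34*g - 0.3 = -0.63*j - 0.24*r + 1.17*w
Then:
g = -0.09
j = -0.86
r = -1.10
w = -0.92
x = -0.79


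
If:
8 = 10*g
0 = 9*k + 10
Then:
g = 4/5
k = -10/9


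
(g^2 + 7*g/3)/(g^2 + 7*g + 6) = g*(3*g + 7)/(3*(g^2 + 7*g + 6))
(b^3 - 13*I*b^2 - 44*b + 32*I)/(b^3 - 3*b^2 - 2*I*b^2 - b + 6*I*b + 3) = (b^2 - 12*I*b - 32)/(b^2 - b*(3 + I) + 3*I)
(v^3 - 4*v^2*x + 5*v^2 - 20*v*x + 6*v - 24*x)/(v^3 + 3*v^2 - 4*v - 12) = (v - 4*x)/(v - 2)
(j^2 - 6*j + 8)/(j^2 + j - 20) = (j - 2)/(j + 5)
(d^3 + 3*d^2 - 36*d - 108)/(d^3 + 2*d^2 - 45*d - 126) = (d - 6)/(d - 7)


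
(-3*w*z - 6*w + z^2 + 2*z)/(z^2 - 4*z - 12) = (-3*w + z)/(z - 6)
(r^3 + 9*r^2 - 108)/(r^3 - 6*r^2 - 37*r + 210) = (r^2 + 3*r - 18)/(r^2 - 12*r + 35)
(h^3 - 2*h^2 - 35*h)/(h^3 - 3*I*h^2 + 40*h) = (h^2 - 2*h - 35)/(h^2 - 3*I*h + 40)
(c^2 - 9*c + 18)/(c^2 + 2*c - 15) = (c - 6)/(c + 5)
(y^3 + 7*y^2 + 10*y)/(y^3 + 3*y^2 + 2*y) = (y + 5)/(y + 1)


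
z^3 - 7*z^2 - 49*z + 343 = (z - 7)^2*(z + 7)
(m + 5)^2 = m^2 + 10*m + 25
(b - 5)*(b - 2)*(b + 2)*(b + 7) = b^4 + 2*b^3 - 39*b^2 - 8*b + 140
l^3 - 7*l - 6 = (l - 3)*(l + 1)*(l + 2)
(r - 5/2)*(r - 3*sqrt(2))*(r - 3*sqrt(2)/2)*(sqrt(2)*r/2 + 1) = sqrt(2)*r^4/2 - 7*r^3/2 - 5*sqrt(2)*r^3/4 + 35*r^2/4 + 9*r - 45/2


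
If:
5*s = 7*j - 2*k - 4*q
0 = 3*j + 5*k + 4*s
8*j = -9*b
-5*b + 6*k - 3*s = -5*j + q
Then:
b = -1112*s/683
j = 1251*s/683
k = -1297*s/683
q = 1984*s/683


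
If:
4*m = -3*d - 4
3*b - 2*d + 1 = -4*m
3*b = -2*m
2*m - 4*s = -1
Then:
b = 11/21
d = -2/7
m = -11/14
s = -1/7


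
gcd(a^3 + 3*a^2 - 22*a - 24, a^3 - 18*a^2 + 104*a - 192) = a - 4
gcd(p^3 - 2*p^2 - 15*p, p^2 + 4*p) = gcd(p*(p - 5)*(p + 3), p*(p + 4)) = p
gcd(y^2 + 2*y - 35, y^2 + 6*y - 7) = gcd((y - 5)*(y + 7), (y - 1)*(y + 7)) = y + 7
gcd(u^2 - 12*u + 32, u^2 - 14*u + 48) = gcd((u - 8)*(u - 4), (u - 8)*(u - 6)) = u - 8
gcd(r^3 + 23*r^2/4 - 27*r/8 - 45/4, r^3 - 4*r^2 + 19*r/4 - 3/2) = r - 3/2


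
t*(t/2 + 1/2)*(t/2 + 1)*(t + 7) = t^4/4 + 5*t^3/2 + 23*t^2/4 + 7*t/2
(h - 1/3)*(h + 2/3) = h^2 + h/3 - 2/9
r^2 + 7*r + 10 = (r + 2)*(r + 5)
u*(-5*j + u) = -5*j*u + u^2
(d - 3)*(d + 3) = d^2 - 9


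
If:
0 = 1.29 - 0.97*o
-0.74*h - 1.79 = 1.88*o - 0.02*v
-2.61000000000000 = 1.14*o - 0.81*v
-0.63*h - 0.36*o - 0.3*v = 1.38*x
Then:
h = -5.66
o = 1.33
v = 5.09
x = 1.13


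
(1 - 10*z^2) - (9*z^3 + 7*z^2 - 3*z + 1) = -9*z^3 - 17*z^2 + 3*z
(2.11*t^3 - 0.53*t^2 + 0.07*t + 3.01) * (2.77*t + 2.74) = 5.8447*t^4 + 4.3133*t^3 - 1.2583*t^2 + 8.5295*t + 8.2474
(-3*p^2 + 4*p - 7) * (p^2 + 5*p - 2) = -3*p^4 - 11*p^3 + 19*p^2 - 43*p + 14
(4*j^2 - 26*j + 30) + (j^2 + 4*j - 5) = 5*j^2 - 22*j + 25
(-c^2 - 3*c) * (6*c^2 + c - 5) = -6*c^4 - 19*c^3 + 2*c^2 + 15*c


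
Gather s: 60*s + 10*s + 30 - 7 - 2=70*s + 21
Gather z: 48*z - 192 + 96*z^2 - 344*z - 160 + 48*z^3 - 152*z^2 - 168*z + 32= 48*z^3 - 56*z^2 - 464*z - 320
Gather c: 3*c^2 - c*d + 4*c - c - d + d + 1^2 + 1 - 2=3*c^2 + c*(3 - d)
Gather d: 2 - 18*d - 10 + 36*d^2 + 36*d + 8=36*d^2 + 18*d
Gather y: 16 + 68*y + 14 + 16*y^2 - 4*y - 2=16*y^2 + 64*y + 28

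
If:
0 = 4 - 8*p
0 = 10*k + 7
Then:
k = -7/10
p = 1/2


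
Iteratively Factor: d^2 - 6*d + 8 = (d - 2)*(d - 4)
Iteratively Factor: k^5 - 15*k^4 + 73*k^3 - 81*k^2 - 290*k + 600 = (k - 5)*(k^4 - 10*k^3 + 23*k^2 + 34*k - 120) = (k - 5)*(k - 4)*(k^3 - 6*k^2 - k + 30) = (k - 5)*(k - 4)*(k + 2)*(k^2 - 8*k + 15) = (k - 5)*(k - 4)*(k - 3)*(k + 2)*(k - 5)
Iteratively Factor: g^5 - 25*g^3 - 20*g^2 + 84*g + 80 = (g - 5)*(g^4 + 5*g^3 - 20*g - 16) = (g - 5)*(g + 2)*(g^3 + 3*g^2 - 6*g - 8) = (g - 5)*(g + 2)*(g + 4)*(g^2 - g - 2) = (g - 5)*(g + 1)*(g + 2)*(g + 4)*(g - 2)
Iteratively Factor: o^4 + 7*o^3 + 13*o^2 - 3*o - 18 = (o + 3)*(o^3 + 4*o^2 + o - 6) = (o + 3)^2*(o^2 + o - 2) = (o - 1)*(o + 3)^2*(o + 2)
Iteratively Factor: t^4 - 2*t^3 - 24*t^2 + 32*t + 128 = (t - 4)*(t^3 + 2*t^2 - 16*t - 32) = (t - 4)*(t + 2)*(t^2 - 16) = (t - 4)^2*(t + 2)*(t + 4)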